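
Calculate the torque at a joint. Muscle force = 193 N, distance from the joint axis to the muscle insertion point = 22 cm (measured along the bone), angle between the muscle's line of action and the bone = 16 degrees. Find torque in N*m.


Torque = F * d * sin(theta)   (moment arm = d*sin(theta))
d = 22 cm = 0.22 m
Torque = 193 * 0.22 * sin(16)
Torque = 11.7 N*m


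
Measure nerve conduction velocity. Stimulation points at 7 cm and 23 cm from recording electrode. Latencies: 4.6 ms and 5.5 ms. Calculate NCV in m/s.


Distance = (23 - 7) / 100 = 0.16 m
dt = (5.5 - 4.6) / 1000 = 9.0000e-04 s
NCV = dist / dt = 177.8 m/s


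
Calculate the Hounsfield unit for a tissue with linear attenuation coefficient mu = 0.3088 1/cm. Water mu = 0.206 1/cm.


HU = ((mu_tissue - mu_water) / mu_water) * 1000
HU = ((0.3088 - 0.206) / 0.206) * 1000
HU = 499


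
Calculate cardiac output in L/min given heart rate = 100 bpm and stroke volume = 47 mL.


CO = HR * SV
CO = 100 * 47 / 1000
CO = 4.7 L/min


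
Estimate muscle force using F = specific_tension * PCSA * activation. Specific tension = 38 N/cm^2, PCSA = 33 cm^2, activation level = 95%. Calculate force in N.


F = sigma * PCSA * activation
F = 38 * 33 * 0.95
F = 1191 N


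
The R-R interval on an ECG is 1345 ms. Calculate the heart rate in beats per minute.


HR = 60 / RR_interval(s)
RR = 1345 ms = 1.345 s
HR = 60 / 1.345 = 44.61 bpm


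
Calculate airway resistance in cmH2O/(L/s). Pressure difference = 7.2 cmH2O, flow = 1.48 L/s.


R = dP / flow
R = 7.2 / 1.48
R = 4.865 cmH2O/(L/s)


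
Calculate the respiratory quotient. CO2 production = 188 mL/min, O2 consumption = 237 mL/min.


RQ = VCO2 / VO2
RQ = 188 / 237
RQ = 0.7932


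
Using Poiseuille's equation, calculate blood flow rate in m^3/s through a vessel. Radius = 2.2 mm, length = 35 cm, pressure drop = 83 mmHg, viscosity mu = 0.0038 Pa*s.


Q = pi*r^4*dP / (8*mu*L)
r = 0.0022 m, L = 0.35 m
dP = 83 mmHg = 11065.726 Pa
Q = 7.6538e-05 m^3/s


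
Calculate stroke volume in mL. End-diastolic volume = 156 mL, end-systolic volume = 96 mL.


SV = EDV - ESV
SV = 156 - 96
SV = 60 mL


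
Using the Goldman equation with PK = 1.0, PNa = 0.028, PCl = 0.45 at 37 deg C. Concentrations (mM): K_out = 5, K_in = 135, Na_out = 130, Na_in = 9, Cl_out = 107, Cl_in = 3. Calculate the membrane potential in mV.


Vm = (RT/F)*ln((PK*Ko + PNa*Nao + PCl*Cli)/(PK*Ki + PNa*Nai + PCl*Clo))
Numer = 9.99, Denom = 183.402
Vm = -77.77 mV


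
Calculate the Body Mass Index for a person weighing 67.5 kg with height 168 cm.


BMI = weight / height^2
height = 168 cm = 1.68 m
BMI = 67.5 / 1.68^2
BMI = 23.92 kg/m^2


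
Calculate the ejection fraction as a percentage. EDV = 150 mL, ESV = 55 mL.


SV = EDV - ESV = 150 - 55 = 95 mL
EF = SV/EDV * 100 = 95/150 * 100
EF = 63.33%


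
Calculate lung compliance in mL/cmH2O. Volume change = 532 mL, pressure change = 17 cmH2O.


C = dV / dP
C = 532 / 17
C = 31.29 mL/cmH2O


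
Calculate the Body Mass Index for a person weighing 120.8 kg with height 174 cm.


BMI = weight / height^2
height = 174 cm = 1.74 m
BMI = 120.8 / 1.74^2
BMI = 39.9 kg/m^2


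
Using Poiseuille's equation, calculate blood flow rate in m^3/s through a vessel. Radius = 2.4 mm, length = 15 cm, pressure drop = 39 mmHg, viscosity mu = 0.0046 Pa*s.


Q = pi*r^4*dP / (8*mu*L)
r = 0.0024 m, L = 0.15 m
dP = 39 mmHg = 5199.558 Pa
Q = 9.8180e-05 m^3/s


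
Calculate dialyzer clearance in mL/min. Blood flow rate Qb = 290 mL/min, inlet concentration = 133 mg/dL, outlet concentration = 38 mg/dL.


K = Qb * (Cb_in - Cb_out) / Cb_in
K = 290 * (133 - 38) / 133
K = 207.1 mL/min


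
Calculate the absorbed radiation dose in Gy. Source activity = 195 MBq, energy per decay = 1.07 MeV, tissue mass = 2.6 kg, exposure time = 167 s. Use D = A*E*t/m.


A = 195 MBq = 1.9500e+08 Bq
E = 1.07 MeV = 1.71414e-13 J
D = A*E*t/m = 1.9500e+08*1.71414e-13*167/2.6
D = 0.002147 Gy


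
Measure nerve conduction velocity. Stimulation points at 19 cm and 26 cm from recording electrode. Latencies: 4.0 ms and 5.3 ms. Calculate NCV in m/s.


Distance = (26 - 19) / 100 = 0.07 m
dt = (5.3 - 4.0) / 1000 = 0.0013 s
NCV = dist / dt = 53.85 m/s


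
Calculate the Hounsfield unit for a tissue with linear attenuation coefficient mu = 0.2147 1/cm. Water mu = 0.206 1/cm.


HU = ((mu_tissue - mu_water) / mu_water) * 1000
HU = ((0.2147 - 0.206) / 0.206) * 1000
HU = 42.23


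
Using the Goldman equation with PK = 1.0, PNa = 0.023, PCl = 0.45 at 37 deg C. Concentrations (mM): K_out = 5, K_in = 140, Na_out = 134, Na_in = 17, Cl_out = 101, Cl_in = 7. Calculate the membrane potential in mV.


Vm = (RT/F)*ln((PK*Ko + PNa*Nao + PCl*Cli)/(PK*Ki + PNa*Nai + PCl*Clo))
Numer = 11.232, Denom = 185.841
Vm = -74.99 mV


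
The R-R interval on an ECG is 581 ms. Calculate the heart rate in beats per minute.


HR = 60 / RR_interval(s)
RR = 581 ms = 0.581 s
HR = 60 / 0.581 = 103.3 bpm


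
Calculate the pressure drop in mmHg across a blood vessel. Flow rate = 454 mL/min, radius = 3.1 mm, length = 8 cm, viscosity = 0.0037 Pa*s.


dP = 8*mu*L*Q / (pi*r^4)
Q = 454 mL/min = 7.56667e-06 m^3/s
dP = 61.7575 Pa = 61.7575 / 133.322 mmHg = 0.4632 mmHg


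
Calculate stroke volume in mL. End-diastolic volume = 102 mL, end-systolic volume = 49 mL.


SV = EDV - ESV
SV = 102 - 49
SV = 53 mL


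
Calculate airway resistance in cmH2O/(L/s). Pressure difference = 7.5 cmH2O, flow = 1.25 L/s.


R = dP / flow
R = 7.5 / 1.25
R = 6 cmH2O/(L/s)


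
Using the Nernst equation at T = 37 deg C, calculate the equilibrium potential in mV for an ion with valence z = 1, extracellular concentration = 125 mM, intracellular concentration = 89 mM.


E = (RT/(zF)) * ln(C_out/C_in)
T = 37 + 273.15 = 310.15 K
E = (8.314 * 310.15 / (1 * 96485)) * ln(125/89)
E = 9.078 mV


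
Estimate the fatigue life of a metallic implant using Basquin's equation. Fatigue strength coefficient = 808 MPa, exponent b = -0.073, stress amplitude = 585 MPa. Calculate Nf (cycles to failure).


sigma_a = sigma_f' * (2Nf)^b
2Nf = (sigma_a/sigma_f')^(1/b)
2Nf = (585/808)^(1/-0.073)
2Nf = 83.427292
Nf = 41.71


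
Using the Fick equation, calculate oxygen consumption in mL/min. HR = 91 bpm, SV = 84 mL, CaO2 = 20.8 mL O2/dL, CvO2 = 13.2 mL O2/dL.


CO = HR*SV = 91*84/1000 = 7.644 L/min
a-v O2 diff = 20.8 - 13.2 = 7.6 mL/dL
VO2 = CO * (CaO2-CvO2) * 10 dL/L
VO2 = 7.644 * 7.6 * 10
VO2 = 580.9 mL/min


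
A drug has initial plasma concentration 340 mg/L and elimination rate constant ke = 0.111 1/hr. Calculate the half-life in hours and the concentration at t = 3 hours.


t_half = ln(2) / ke = 0.693147 / 0.111 = 6.245 hr
C(t) = C0 * exp(-ke*t) = 340 * exp(-0.111*3)
C(3) = 243.7 mg/L


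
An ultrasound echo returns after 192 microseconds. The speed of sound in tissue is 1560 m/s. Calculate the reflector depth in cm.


depth = c * t / 2
t = 192 us = 1.9200e-04 s
depth = 1560 * 1.9200e-04 / 2
depth = 0.14976 m = 14.976 cm


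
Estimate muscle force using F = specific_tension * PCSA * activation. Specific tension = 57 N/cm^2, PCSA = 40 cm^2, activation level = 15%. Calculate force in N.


F = sigma * PCSA * activation
F = 57 * 40 * 0.15
F = 342 N


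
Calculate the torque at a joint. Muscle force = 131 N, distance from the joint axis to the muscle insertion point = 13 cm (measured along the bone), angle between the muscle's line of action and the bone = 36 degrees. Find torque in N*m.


Torque = F * d * sin(theta)   (moment arm = d*sin(theta))
d = 13 cm = 0.13 m
Torque = 131 * 0.13 * sin(36)
Torque = 10.01 N*m


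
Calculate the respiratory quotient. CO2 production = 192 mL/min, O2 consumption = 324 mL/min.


RQ = VCO2 / VO2
RQ = 192 / 324
RQ = 0.5926


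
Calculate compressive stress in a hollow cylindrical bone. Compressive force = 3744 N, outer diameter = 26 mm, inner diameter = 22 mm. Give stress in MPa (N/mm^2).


A = pi*(r_o^2 - r_i^2)
r_o = 13 mm, r_i = 11 mm
A = 150.796 mm^2
sigma = F/A = 3744 / 150.796
sigma = 24.83 MPa


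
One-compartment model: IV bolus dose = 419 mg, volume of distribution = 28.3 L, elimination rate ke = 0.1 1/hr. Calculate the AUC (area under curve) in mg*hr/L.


C0 = Dose/Vd = 419/28.3 = 14.8057 mg/L
AUC = C0/ke = 14.8057/0.1
AUC = 148.1 mg*hr/L


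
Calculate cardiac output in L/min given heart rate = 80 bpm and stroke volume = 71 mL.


CO = HR * SV
CO = 80 * 71 / 1000
CO = 5.68 L/min


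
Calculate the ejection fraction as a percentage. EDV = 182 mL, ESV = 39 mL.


SV = EDV - ESV = 182 - 39 = 143 mL
EF = SV/EDV * 100 = 143/182 * 100
EF = 78.57%


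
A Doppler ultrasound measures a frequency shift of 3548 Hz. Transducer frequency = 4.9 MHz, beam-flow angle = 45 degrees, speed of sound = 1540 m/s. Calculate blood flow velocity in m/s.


v = fd * c / (2 * f0 * cos(theta))
v = 3548 * 1540 / (2 * 4.9000e+06 * cos(45))
v = 0.7885 m/s


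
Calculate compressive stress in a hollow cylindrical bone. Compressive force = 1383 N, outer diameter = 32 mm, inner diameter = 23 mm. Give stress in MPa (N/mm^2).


A = pi*(r_o^2 - r_i^2)
r_o = 16 mm, r_i = 11.5 mm
A = 388.772 mm^2
sigma = F/A = 1383 / 388.772
sigma = 3.557 MPa


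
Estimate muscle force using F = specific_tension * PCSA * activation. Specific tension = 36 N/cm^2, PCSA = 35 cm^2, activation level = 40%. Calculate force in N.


F = sigma * PCSA * activation
F = 36 * 35 * 0.4
F = 504 N


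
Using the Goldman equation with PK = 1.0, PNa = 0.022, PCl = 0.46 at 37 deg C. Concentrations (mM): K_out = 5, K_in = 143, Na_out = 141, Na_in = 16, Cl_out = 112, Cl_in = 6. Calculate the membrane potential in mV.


Vm = (RT/F)*ln((PK*Ko + PNa*Nao + PCl*Cli)/(PK*Ki + PNa*Nai + PCl*Clo))
Numer = 10.862, Denom = 194.872
Vm = -77.16 mV


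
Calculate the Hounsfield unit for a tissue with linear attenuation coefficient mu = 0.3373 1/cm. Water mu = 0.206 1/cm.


HU = ((mu_tissue - mu_water) / mu_water) * 1000
HU = ((0.3373 - 0.206) / 0.206) * 1000
HU = 637.4


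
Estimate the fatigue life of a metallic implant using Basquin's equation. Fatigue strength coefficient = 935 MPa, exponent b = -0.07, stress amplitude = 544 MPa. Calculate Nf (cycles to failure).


sigma_a = sigma_f' * (2Nf)^b
2Nf = (sigma_a/sigma_f')^(1/b)
2Nf = (544/935)^(1/-0.07)
2Nf = 2291.8257
Nf = 1146


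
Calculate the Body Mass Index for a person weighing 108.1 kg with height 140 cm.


BMI = weight / height^2
height = 140 cm = 1.4 m
BMI = 108.1 / 1.4^2
BMI = 55.15 kg/m^2


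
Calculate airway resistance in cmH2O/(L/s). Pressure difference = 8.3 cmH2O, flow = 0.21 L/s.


R = dP / flow
R = 8.3 / 0.21
R = 39.52 cmH2O/(L/s)


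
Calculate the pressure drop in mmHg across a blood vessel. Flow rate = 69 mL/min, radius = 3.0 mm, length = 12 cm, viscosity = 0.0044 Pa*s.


dP = 8*mu*L*Q / (pi*r^4)
Q = 69 mL/min = 1.15e-06 m^3/s
dP = 19.0892 Pa = 19.0892 / 133.322 mmHg = 0.1432 mmHg


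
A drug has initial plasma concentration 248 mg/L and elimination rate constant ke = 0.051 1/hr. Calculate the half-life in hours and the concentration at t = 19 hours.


t_half = ln(2) / ke = 0.693147 / 0.051 = 13.59 hr
C(t) = C0 * exp(-ke*t) = 248 * exp(-0.051*19)
C(19) = 94.11 mg/L


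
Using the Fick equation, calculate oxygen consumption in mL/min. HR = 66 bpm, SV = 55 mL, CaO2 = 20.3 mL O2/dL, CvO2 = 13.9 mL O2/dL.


CO = HR*SV = 66*55/1000 = 3.63 L/min
a-v O2 diff = 20.3 - 13.9 = 6.4 mL/dL
VO2 = CO * (CaO2-CvO2) * 10 dL/L
VO2 = 3.63 * 6.4 * 10
VO2 = 232.3 mL/min


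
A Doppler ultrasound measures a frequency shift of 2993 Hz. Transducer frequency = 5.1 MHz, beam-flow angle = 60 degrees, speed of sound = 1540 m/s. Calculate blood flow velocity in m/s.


v = fd * c / (2 * f0 * cos(theta))
v = 2993 * 1540 / (2 * 5.1000e+06 * cos(60))
v = 0.9038 m/s


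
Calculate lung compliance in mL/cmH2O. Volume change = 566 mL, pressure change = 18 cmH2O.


C = dV / dP
C = 566 / 18
C = 31.44 mL/cmH2O


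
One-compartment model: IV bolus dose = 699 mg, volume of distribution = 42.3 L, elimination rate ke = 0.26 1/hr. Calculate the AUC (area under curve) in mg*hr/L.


C0 = Dose/Vd = 699/42.3 = 16.5248 mg/L
AUC = C0/ke = 16.5248/0.26
AUC = 63.56 mg*hr/L


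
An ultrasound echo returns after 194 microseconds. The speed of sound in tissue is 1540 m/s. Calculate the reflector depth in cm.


depth = c * t / 2
t = 194 us = 1.9400e-04 s
depth = 1540 * 1.9400e-04 / 2
depth = 0.14938 m = 14.938 cm


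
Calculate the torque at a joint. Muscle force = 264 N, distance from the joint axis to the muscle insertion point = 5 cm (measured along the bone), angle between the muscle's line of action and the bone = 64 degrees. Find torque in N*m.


Torque = F * d * sin(theta)   (moment arm = d*sin(theta))
d = 5 cm = 0.05 m
Torque = 264 * 0.05 * sin(64)
Torque = 11.86 N*m


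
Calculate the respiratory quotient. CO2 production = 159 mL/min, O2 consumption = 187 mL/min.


RQ = VCO2 / VO2
RQ = 159 / 187
RQ = 0.8503


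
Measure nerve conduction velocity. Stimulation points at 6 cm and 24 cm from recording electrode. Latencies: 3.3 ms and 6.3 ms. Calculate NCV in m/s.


Distance = (24 - 6) / 100 = 0.18 m
dt = (6.3 - 3.3) / 1000 = 0.003 s
NCV = dist / dt = 60 m/s


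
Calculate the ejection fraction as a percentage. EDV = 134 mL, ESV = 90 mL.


SV = EDV - ESV = 134 - 90 = 44 mL
EF = SV/EDV * 100 = 44/134 * 100
EF = 32.84%


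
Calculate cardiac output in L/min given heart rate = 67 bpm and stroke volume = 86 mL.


CO = HR * SV
CO = 67 * 86 / 1000
CO = 5.762 L/min


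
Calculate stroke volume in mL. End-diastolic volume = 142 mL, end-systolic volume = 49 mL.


SV = EDV - ESV
SV = 142 - 49
SV = 93 mL


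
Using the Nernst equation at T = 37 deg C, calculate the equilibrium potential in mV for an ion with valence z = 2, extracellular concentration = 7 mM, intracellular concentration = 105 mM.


E = (RT/(zF)) * ln(C_out/C_in)
T = 37 + 273.15 = 310.15 K
E = (8.314 * 310.15 / (2 * 96485)) * ln(7/105)
E = -36.19 mV


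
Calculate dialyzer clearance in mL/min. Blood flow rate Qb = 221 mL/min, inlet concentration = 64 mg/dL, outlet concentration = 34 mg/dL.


K = Qb * (Cb_in - Cb_out) / Cb_in
K = 221 * (64 - 34) / 64
K = 103.6 mL/min


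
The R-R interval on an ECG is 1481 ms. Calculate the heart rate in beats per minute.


HR = 60 / RR_interval(s)
RR = 1481 ms = 1.481 s
HR = 60 / 1.481 = 40.51 bpm


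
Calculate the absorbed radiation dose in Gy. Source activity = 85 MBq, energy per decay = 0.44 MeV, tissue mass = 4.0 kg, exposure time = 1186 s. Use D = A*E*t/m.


A = 85 MBq = 8.5000e+07 Bq
E = 0.44 MeV = 7.0488e-14 J
D = A*E*t/m = 8.5000e+07*7.0488e-14*1186/4.0
D = 0.001776 Gy


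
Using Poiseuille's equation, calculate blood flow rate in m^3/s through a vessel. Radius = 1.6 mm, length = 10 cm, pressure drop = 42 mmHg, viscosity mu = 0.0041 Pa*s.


Q = pi*r^4*dP / (8*mu*L)
r = 0.0016 m, L = 0.1 m
dP = 42 mmHg = 5599.524 Pa
Q = 3.5149e-05 m^3/s


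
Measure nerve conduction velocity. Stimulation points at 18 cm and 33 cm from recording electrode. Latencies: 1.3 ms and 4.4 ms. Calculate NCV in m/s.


Distance = (33 - 18) / 100 = 0.15 m
dt = (4.4 - 1.3) / 1000 = 0.0031 s
NCV = dist / dt = 48.39 m/s


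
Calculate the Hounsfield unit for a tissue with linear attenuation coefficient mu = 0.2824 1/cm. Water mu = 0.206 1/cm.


HU = ((mu_tissue - mu_water) / mu_water) * 1000
HU = ((0.2824 - 0.206) / 0.206) * 1000
HU = 370.9


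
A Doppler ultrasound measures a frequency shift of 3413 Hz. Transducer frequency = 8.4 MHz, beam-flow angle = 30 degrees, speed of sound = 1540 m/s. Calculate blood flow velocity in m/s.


v = fd * c / (2 * f0 * cos(theta))
v = 3413 * 1540 / (2 * 8.4000e+06 * cos(30))
v = 0.3613 m/s


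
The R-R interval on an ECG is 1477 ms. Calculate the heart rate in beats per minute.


HR = 60 / RR_interval(s)
RR = 1477 ms = 1.477 s
HR = 60 / 1.477 = 40.62 bpm


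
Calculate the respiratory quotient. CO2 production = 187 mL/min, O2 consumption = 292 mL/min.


RQ = VCO2 / VO2
RQ = 187 / 292
RQ = 0.6404


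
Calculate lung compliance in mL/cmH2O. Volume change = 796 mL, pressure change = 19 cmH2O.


C = dV / dP
C = 796 / 19
C = 41.89 mL/cmH2O


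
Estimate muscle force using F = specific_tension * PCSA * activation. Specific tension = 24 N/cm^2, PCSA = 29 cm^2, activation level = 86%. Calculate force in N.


F = sigma * PCSA * activation
F = 24 * 29 * 0.86
F = 598.6 N


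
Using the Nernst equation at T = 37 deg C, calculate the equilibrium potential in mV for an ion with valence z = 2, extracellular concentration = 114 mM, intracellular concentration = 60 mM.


E = (RT/(zF)) * ln(C_out/C_in)
T = 37 + 273.15 = 310.15 K
E = (8.314 * 310.15 / (2 * 96485)) * ln(114/60)
E = 8.577 mV


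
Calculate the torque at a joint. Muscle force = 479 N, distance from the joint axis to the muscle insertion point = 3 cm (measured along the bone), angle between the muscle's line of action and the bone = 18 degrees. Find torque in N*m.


Torque = F * d * sin(theta)   (moment arm = d*sin(theta))
d = 3 cm = 0.03 m
Torque = 479 * 0.03 * sin(18)
Torque = 4.441 N*m


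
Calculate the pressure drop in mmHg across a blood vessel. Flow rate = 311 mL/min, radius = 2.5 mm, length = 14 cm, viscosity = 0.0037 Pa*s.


dP = 8*mu*L*Q / (pi*r^4)
Q = 311 mL/min = 5.18333e-06 m^3/s
dP = 175.033 Pa = 175.033 / 133.322 mmHg = 1.313 mmHg


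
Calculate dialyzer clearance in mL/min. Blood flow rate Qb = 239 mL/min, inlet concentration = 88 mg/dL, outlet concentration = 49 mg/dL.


K = Qb * (Cb_in - Cb_out) / Cb_in
K = 239 * (88 - 49) / 88
K = 105.9 mL/min


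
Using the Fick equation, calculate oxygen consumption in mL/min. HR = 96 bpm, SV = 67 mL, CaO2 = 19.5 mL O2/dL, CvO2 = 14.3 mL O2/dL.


CO = HR*SV = 96*67/1000 = 6.432 L/min
a-v O2 diff = 19.5 - 14.3 = 5.2 mL/dL
VO2 = CO * (CaO2-CvO2) * 10 dL/L
VO2 = 6.432 * 5.2 * 10
VO2 = 334.5 mL/min


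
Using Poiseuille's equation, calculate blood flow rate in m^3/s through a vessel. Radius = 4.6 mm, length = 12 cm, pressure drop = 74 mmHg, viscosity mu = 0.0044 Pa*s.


Q = pi*r^4*dP / (8*mu*L)
r = 0.0046 m, L = 0.12 m
dP = 74 mmHg = 9865.828 Pa
Q = 0.003285 m^3/s


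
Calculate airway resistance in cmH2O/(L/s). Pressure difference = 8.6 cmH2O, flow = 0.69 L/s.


R = dP / flow
R = 8.6 / 0.69
R = 12.46 cmH2O/(L/s)


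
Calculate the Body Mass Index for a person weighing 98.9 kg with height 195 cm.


BMI = weight / height^2
height = 195 cm = 1.95 m
BMI = 98.9 / 1.95^2
BMI = 26.01 kg/m^2


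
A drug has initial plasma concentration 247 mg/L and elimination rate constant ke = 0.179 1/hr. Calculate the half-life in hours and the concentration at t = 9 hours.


t_half = ln(2) / ke = 0.693147 / 0.179 = 3.872 hr
C(t) = C0 * exp(-ke*t) = 247 * exp(-0.179*9)
C(9) = 49.32 mg/L


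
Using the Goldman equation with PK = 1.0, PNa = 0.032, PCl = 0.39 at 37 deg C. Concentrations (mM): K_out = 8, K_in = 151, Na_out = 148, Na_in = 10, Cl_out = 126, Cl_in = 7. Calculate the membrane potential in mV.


Vm = (RT/F)*ln((PK*Ko + PNa*Nao + PCl*Cli)/(PK*Ki + PNa*Nai + PCl*Clo))
Numer = 15.466, Denom = 200.46
Vm = -68.47 mV


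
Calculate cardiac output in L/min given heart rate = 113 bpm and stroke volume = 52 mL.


CO = HR * SV
CO = 113 * 52 / 1000
CO = 5.876 L/min


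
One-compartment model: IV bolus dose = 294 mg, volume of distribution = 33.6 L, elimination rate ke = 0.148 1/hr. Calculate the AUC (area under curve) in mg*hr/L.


C0 = Dose/Vd = 294/33.6 = 8.75 mg/L
AUC = C0/ke = 8.75/0.148
AUC = 59.12 mg*hr/L


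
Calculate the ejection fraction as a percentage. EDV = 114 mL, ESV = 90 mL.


SV = EDV - ESV = 114 - 90 = 24 mL
EF = SV/EDV * 100 = 24/114 * 100
EF = 21.05%


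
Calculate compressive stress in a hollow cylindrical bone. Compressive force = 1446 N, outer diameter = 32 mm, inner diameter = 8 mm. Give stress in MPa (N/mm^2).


A = pi*(r_o^2 - r_i^2)
r_o = 16 mm, r_i = 4 mm
A = 753.982 mm^2
sigma = F/A = 1446 / 753.982
sigma = 1.918 MPa


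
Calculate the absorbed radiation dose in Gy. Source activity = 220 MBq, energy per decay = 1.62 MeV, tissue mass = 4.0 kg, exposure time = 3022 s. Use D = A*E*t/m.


A = 220 MBq = 2.2000e+08 Bq
E = 1.62 MeV = 2.59524e-13 J
D = A*E*t/m = 2.2000e+08*2.59524e-13*3022/4.0
D = 0.04314 Gy


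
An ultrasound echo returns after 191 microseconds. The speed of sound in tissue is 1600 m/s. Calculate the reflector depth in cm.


depth = c * t / 2
t = 191 us = 1.9100e-04 s
depth = 1600 * 1.9100e-04 / 2
depth = 0.1528 m = 15.28 cm


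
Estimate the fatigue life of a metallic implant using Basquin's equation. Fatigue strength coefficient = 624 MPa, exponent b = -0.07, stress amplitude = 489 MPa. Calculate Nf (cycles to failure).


sigma_a = sigma_f' * (2Nf)^b
2Nf = (sigma_a/sigma_f')^(1/b)
2Nf = (489/624)^(1/-0.07)
2Nf = 32.54696
Nf = 16.27


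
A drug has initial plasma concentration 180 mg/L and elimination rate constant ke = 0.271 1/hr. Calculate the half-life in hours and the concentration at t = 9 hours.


t_half = ln(2) / ke = 0.693147 / 0.271 = 2.558 hr
C(t) = C0 * exp(-ke*t) = 180 * exp(-0.271*9)
C(9) = 15.7 mg/L


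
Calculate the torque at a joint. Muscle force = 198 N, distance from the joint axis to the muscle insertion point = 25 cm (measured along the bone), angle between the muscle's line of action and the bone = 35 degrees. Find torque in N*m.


Torque = F * d * sin(theta)   (moment arm = d*sin(theta))
d = 25 cm = 0.25 m
Torque = 198 * 0.25 * sin(35)
Torque = 28.39 N*m


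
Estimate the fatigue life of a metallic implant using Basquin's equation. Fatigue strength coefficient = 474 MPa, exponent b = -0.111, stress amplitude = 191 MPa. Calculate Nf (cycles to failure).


sigma_a = sigma_f' * (2Nf)^b
2Nf = (sigma_a/sigma_f')^(1/b)
2Nf = (191/474)^(1/-0.111)
2Nf = 3599.6563
Nf = 1800


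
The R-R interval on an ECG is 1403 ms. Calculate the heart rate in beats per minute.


HR = 60 / RR_interval(s)
RR = 1403 ms = 1.403 s
HR = 60 / 1.403 = 42.77 bpm


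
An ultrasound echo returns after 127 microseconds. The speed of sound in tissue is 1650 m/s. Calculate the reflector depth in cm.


depth = c * t / 2
t = 127 us = 1.2700e-04 s
depth = 1650 * 1.2700e-04 / 2
depth = 0.104775 m = 10.4775 cm


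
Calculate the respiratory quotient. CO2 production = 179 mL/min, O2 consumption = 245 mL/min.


RQ = VCO2 / VO2
RQ = 179 / 245
RQ = 0.7306


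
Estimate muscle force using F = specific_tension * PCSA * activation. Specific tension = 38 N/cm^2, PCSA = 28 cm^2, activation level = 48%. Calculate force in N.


F = sigma * PCSA * activation
F = 38 * 28 * 0.48
F = 510.7 N


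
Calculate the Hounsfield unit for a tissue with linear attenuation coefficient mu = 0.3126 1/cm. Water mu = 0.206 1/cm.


HU = ((mu_tissue - mu_water) / mu_water) * 1000
HU = ((0.3126 - 0.206) / 0.206) * 1000
HU = 517.5


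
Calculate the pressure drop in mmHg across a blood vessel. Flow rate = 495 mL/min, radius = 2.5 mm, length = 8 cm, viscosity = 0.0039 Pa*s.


dP = 8*mu*L*Q / (pi*r^4)
Q = 495 mL/min = 8.25e-06 m^3/s
dP = 167.799 Pa = 167.799 / 133.322 mmHg = 1.259 mmHg


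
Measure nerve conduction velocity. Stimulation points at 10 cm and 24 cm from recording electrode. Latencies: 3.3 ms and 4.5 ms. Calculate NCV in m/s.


Distance = (24 - 10) / 100 = 0.14 m
dt = (4.5 - 3.3) / 1000 = 0.0012 s
NCV = dist / dt = 116.7 m/s


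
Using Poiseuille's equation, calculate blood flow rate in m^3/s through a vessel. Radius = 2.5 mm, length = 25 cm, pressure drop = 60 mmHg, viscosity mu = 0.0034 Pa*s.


Q = pi*r^4*dP / (8*mu*L)
r = 0.0025 m, L = 0.25 m
dP = 60 mmHg = 7999.32 Pa
Q = 1.4436e-04 m^3/s


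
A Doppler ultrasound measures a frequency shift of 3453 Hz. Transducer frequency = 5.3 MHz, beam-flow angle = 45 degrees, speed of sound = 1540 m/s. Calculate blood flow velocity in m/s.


v = fd * c / (2 * f0 * cos(theta))
v = 3453 * 1540 / (2 * 5.3000e+06 * cos(45))
v = 0.7095 m/s


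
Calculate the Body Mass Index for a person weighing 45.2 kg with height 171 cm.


BMI = weight / height^2
height = 171 cm = 1.71 m
BMI = 45.2 / 1.71^2
BMI = 15.46 kg/m^2


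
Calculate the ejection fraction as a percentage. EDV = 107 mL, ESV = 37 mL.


SV = EDV - ESV = 107 - 37 = 70 mL
EF = SV/EDV * 100 = 70/107 * 100
EF = 65.42%


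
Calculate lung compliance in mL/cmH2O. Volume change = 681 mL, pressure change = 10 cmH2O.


C = dV / dP
C = 681 / 10
C = 68.1 mL/cmH2O


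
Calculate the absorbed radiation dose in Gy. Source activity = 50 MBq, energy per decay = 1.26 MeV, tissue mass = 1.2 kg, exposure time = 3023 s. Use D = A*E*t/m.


A = 50 MBq = 5.0000e+07 Bq
E = 1.26 MeV = 2.01852e-13 J
D = A*E*t/m = 5.0000e+07*2.01852e-13*3023/1.2
D = 0.02542 Gy


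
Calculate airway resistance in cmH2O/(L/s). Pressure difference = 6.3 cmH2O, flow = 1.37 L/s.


R = dP / flow
R = 6.3 / 1.37
R = 4.599 cmH2O/(L/s)


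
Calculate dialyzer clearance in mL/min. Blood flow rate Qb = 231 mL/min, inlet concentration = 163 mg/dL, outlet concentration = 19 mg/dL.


K = Qb * (Cb_in - Cb_out) / Cb_in
K = 231 * (163 - 19) / 163
K = 204.1 mL/min


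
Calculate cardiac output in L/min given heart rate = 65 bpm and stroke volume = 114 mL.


CO = HR * SV
CO = 65 * 114 / 1000
CO = 7.41 L/min


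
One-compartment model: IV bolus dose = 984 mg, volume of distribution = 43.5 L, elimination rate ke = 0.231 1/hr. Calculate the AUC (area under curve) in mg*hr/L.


C0 = Dose/Vd = 984/43.5 = 22.6207 mg/L
AUC = C0/ke = 22.6207/0.231
AUC = 97.93 mg*hr/L


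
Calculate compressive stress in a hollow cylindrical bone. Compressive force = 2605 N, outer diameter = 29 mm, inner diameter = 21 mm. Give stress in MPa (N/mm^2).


A = pi*(r_o^2 - r_i^2)
r_o = 14.5 mm, r_i = 10.5 mm
A = 314.159 mm^2
sigma = F/A = 2605 / 314.159
sigma = 8.292 MPa


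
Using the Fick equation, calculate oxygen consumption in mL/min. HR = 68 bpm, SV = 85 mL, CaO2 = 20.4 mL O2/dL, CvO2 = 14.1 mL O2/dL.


CO = HR*SV = 68*85/1000 = 5.78 L/min
a-v O2 diff = 20.4 - 14.1 = 6.3 mL/dL
VO2 = CO * (CaO2-CvO2) * 10 dL/L
VO2 = 5.78 * 6.3 * 10
VO2 = 364.1 mL/min


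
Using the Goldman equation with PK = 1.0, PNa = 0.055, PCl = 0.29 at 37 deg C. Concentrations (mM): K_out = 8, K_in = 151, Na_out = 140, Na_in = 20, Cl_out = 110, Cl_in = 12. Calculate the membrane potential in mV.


Vm = (RT/F)*ln((PK*Ko + PNa*Nao + PCl*Cli)/(PK*Ki + PNa*Nai + PCl*Clo))
Numer = 19.18, Denom = 184
Vm = -60.43 mV


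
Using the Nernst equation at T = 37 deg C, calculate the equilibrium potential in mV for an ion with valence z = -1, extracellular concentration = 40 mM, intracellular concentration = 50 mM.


E = (RT/(zF)) * ln(C_out/C_in)
T = 37 + 273.15 = 310.15 K
E = (8.314 * 310.15 / (-1 * 96485)) * ln(40/50)
E = 5.964 mV


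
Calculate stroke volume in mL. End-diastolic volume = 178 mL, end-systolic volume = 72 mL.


SV = EDV - ESV
SV = 178 - 72
SV = 106 mL


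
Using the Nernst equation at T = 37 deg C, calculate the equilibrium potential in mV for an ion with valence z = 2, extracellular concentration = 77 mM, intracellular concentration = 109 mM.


E = (RT/(zF)) * ln(C_out/C_in)
T = 37 + 273.15 = 310.15 K
E = (8.314 * 310.15 / (2 * 96485)) * ln(77/109)
E = -4.644 mV


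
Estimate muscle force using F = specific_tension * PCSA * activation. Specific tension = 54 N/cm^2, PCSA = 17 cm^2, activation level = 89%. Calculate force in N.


F = sigma * PCSA * activation
F = 54 * 17 * 0.89
F = 817 N


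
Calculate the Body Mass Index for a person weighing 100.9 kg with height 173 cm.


BMI = weight / height^2
height = 173 cm = 1.73 m
BMI = 100.9 / 1.73^2
BMI = 33.71 kg/m^2


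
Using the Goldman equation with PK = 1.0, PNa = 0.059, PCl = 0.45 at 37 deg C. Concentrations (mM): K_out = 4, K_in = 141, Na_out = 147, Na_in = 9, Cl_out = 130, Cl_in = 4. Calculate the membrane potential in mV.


Vm = (RT/F)*ln((PK*Ko + PNa*Nao + PCl*Cli)/(PK*Ki + PNa*Nai + PCl*Clo))
Numer = 14.473, Denom = 200.031
Vm = -70.19 mV


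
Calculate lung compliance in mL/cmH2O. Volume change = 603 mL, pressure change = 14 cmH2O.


C = dV / dP
C = 603 / 14
C = 43.07 mL/cmH2O


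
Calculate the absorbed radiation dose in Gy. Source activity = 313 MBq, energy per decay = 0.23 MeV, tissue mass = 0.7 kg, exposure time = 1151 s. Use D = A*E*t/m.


A = 313 MBq = 3.1300e+08 Bq
E = 0.23 MeV = 3.6846e-14 J
D = A*E*t/m = 3.1300e+08*3.6846e-14*1151/0.7
D = 0.01896 Gy


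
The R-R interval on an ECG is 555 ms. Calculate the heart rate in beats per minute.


HR = 60 / RR_interval(s)
RR = 555 ms = 0.555 s
HR = 60 / 0.555 = 108.1 bpm


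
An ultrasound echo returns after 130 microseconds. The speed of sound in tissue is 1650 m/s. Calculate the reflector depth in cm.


depth = c * t / 2
t = 130 us = 1.3000e-04 s
depth = 1650 * 1.3000e-04 / 2
depth = 0.10725 m = 10.725 cm


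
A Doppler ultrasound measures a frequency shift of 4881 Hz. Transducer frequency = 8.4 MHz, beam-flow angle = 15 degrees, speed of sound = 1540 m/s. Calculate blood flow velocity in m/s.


v = fd * c / (2 * f0 * cos(theta))
v = 4881 * 1540 / (2 * 8.4000e+06 * cos(15))
v = 0.4632 m/s


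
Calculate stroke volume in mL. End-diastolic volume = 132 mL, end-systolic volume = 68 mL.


SV = EDV - ESV
SV = 132 - 68
SV = 64 mL


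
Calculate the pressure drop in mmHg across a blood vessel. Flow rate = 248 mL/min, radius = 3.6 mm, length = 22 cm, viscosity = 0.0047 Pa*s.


dP = 8*mu*L*Q / (pi*r^4)
Q = 248 mL/min = 4.13333e-06 m^3/s
dP = 64.7964 Pa = 64.7964 / 133.322 mmHg = 0.486 mmHg


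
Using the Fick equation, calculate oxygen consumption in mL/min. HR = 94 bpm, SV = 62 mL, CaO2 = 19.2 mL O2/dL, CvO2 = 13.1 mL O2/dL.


CO = HR*SV = 94*62/1000 = 5.828 L/min
a-v O2 diff = 19.2 - 13.1 = 6.1 mL/dL
VO2 = CO * (CaO2-CvO2) * 10 dL/L
VO2 = 5.828 * 6.1 * 10
VO2 = 355.5 mL/min


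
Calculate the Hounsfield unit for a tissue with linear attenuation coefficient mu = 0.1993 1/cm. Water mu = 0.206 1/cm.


HU = ((mu_tissue - mu_water) / mu_water) * 1000
HU = ((0.1993 - 0.206) / 0.206) * 1000
HU = -32.52


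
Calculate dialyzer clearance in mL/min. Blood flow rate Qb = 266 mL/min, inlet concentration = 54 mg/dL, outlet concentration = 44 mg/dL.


K = Qb * (Cb_in - Cb_out) / Cb_in
K = 266 * (54 - 44) / 54
K = 49.26 mL/min


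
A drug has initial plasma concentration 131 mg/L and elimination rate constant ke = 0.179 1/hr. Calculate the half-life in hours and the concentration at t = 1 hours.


t_half = ln(2) / ke = 0.693147 / 0.179 = 3.872 hr
C(t) = C0 * exp(-ke*t) = 131 * exp(-0.179*1)
C(1) = 109.5 mg/L


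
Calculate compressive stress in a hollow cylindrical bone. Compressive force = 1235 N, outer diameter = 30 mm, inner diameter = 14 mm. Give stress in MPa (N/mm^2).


A = pi*(r_o^2 - r_i^2)
r_o = 15 mm, r_i = 7 mm
A = 552.92 mm^2
sigma = F/A = 1235 / 552.92
sigma = 2.234 MPa


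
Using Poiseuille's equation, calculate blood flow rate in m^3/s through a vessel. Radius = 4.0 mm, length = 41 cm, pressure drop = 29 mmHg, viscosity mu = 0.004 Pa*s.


Q = pi*r^4*dP / (8*mu*L)
r = 0.004 m, L = 0.41 m
dP = 29 mmHg = 3866.338 Pa
Q = 2.3700e-04 m^3/s


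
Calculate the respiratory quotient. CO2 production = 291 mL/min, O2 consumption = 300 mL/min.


RQ = VCO2 / VO2
RQ = 291 / 300
RQ = 0.97


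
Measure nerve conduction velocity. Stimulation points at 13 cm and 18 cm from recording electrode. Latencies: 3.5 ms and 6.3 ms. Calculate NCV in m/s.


Distance = (18 - 13) / 100 = 0.05 m
dt = (6.3 - 3.5) / 1000 = 0.0028 s
NCV = dist / dt = 17.86 m/s


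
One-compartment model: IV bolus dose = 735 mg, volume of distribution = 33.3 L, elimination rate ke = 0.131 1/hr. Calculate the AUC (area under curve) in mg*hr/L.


C0 = Dose/Vd = 735/33.3 = 22.0721 mg/L
AUC = C0/ke = 22.0721/0.131
AUC = 168.5 mg*hr/L


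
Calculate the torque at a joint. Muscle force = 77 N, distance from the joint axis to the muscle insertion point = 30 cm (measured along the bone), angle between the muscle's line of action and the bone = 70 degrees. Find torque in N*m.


Torque = F * d * sin(theta)   (moment arm = d*sin(theta))
d = 30 cm = 0.3 m
Torque = 77 * 0.3 * sin(70)
Torque = 21.71 N*m


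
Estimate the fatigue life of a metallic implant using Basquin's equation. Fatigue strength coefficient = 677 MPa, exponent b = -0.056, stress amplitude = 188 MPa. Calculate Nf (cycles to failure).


sigma_a = sigma_f' * (2Nf)^b
2Nf = (sigma_a/sigma_f')^(1/b)
2Nf = (188/677)^(1/-0.056)
2Nf = 8.6350455e+09
Nf = 4.3175e+09


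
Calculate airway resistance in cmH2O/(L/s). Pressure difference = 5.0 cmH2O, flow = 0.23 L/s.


R = dP / flow
R = 5.0 / 0.23
R = 21.74 cmH2O/(L/s)


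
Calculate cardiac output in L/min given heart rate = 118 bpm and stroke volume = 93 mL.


CO = HR * SV
CO = 118 * 93 / 1000
CO = 10.97 L/min


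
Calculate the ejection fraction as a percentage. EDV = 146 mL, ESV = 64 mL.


SV = EDV - ESV = 146 - 64 = 82 mL
EF = SV/EDV * 100 = 82/146 * 100
EF = 56.16%


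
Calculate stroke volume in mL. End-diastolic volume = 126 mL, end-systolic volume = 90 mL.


SV = EDV - ESV
SV = 126 - 90
SV = 36 mL


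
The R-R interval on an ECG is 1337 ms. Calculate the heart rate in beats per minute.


HR = 60 / RR_interval(s)
RR = 1337 ms = 1.337 s
HR = 60 / 1.337 = 44.88 bpm


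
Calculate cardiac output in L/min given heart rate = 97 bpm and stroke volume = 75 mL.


CO = HR * SV
CO = 97 * 75 / 1000
CO = 7.275 L/min


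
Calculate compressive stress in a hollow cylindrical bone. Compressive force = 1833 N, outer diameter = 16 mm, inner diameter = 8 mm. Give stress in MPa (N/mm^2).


A = pi*(r_o^2 - r_i^2)
r_o = 8 mm, r_i = 4 mm
A = 150.796 mm^2
sigma = F/A = 1833 / 150.796
sigma = 12.16 MPa


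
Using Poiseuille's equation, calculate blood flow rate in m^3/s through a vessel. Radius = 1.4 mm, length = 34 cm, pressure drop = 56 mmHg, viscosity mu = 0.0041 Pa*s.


Q = pi*r^4*dP / (8*mu*L)
r = 0.0014 m, L = 0.34 m
dP = 56 mmHg = 7466.032 Pa
Q = 8.0798e-06 m^3/s


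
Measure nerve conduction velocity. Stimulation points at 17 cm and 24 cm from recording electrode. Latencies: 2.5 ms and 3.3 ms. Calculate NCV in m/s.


Distance = (24 - 17) / 100 = 0.07 m
dt = (3.3 - 2.5) / 1000 = 8.0000e-04 s
NCV = dist / dt = 87.5 m/s


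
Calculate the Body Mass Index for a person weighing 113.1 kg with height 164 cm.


BMI = weight / height^2
height = 164 cm = 1.64 m
BMI = 113.1 / 1.64^2
BMI = 42.05 kg/m^2


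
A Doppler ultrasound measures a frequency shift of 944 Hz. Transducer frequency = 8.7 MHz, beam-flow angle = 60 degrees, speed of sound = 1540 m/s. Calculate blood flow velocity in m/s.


v = fd * c / (2 * f0 * cos(theta))
v = 944 * 1540 / (2 * 8.7000e+06 * cos(60))
v = 0.1671 m/s


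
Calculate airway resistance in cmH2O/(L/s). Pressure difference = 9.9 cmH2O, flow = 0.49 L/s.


R = dP / flow
R = 9.9 / 0.49
R = 20.2 cmH2O/(L/s)


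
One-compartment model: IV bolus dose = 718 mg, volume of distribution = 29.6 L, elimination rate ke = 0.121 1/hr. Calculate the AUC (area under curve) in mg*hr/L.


C0 = Dose/Vd = 718/29.6 = 24.2568 mg/L
AUC = C0/ke = 24.2568/0.121
AUC = 200.5 mg*hr/L


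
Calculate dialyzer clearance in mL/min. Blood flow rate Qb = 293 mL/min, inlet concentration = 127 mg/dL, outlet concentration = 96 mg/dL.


K = Qb * (Cb_in - Cb_out) / Cb_in
K = 293 * (127 - 96) / 127
K = 71.52 mL/min


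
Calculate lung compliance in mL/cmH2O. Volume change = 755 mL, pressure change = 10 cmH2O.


C = dV / dP
C = 755 / 10
C = 75.5 mL/cmH2O


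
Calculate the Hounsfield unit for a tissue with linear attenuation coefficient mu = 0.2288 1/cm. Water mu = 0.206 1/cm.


HU = ((mu_tissue - mu_water) / mu_water) * 1000
HU = ((0.2288 - 0.206) / 0.206) * 1000
HU = 110.7


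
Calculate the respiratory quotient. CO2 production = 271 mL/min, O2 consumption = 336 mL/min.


RQ = VCO2 / VO2
RQ = 271 / 336
RQ = 0.8065


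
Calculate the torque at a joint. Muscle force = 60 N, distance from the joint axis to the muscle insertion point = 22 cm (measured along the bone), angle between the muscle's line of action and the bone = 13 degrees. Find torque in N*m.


Torque = F * d * sin(theta)   (moment arm = d*sin(theta))
d = 22 cm = 0.22 m
Torque = 60 * 0.22 * sin(13)
Torque = 2.969 N*m


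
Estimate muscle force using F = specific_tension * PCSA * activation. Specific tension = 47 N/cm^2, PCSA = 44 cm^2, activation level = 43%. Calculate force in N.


F = sigma * PCSA * activation
F = 47 * 44 * 0.43
F = 889.2 N


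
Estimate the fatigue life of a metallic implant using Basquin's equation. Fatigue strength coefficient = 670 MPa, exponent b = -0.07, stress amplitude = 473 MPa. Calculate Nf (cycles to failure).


sigma_a = sigma_f' * (2Nf)^b
2Nf = (sigma_a/sigma_f')^(1/b)
2Nf = (473/670)^(1/-0.07)
2Nf = 144.60895
Nf = 72.3


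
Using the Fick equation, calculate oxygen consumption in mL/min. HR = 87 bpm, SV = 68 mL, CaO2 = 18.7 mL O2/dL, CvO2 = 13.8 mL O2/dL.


CO = HR*SV = 87*68/1000 = 5.916 L/min
a-v O2 diff = 18.7 - 13.8 = 4.9 mL/dL
VO2 = CO * (CaO2-CvO2) * 10 dL/L
VO2 = 5.916 * 4.9 * 10
VO2 = 289.9 mL/min


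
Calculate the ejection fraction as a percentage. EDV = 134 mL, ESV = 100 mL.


SV = EDV - ESV = 134 - 100 = 34 mL
EF = SV/EDV * 100 = 34/134 * 100
EF = 25.37%


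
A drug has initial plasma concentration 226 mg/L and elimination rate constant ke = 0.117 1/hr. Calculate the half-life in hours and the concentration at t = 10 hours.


t_half = ln(2) / ke = 0.693147 / 0.117 = 5.924 hr
C(t) = C0 * exp(-ke*t) = 226 * exp(-0.117*10)
C(10) = 70.14 mg/L


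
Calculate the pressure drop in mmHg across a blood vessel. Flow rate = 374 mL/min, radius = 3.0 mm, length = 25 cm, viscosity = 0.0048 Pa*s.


dP = 8*mu*L*Q / (pi*r^4)
Q = 374 mL/min = 6.23333e-06 m^3/s
dP = 235.156 Pa = 235.156 / 133.322 mmHg = 1.764 mmHg


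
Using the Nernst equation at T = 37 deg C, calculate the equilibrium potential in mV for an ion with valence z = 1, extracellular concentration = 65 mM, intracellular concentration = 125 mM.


E = (RT/(zF)) * ln(C_out/C_in)
T = 37 + 273.15 = 310.15 K
E = (8.314 * 310.15 / (1 * 96485)) * ln(65/125)
E = -17.48 mV


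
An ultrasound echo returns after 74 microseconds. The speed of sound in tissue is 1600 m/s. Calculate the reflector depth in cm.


depth = c * t / 2
t = 74 us = 7.4000e-05 s
depth = 1600 * 7.4000e-05 / 2
depth = 0.0592 m = 5.92 cm


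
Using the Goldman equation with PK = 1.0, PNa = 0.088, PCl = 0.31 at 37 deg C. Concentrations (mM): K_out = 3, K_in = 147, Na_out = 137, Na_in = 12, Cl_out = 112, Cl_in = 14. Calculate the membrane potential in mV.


Vm = (RT/F)*ln((PK*Ko + PNa*Nao + PCl*Cli)/(PK*Ki + PNa*Nai + PCl*Clo))
Numer = 19.396, Denom = 182.776
Vm = -59.95 mV


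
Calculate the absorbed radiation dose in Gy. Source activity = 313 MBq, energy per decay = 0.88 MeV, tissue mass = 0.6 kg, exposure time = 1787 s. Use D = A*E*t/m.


A = 313 MBq = 3.1300e+08 Bq
E = 0.88 MeV = 1.40976e-13 J
D = A*E*t/m = 3.1300e+08*1.40976e-13*1787/0.6
D = 0.1314 Gy


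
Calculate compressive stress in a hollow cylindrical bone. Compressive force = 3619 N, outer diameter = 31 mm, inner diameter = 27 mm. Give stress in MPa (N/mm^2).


A = pi*(r_o^2 - r_i^2)
r_o = 15.5 mm, r_i = 13.5 mm
A = 182.212 mm^2
sigma = F/A = 3619 / 182.212
sigma = 19.86 MPa


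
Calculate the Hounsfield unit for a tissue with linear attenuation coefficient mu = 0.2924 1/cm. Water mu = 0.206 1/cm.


HU = ((mu_tissue - mu_water) / mu_water) * 1000
HU = ((0.2924 - 0.206) / 0.206) * 1000
HU = 419.4
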